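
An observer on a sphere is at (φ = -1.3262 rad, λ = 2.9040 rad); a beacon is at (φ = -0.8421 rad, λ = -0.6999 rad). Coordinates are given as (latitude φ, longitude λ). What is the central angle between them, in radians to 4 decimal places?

In radians: φ₁ = -1.3262, φ₂ = -0.8421, Δλ = 153.512° = 2.6793 rad.
cos c = sin φ₁ sin φ₂ + cos φ₁ cos φ₂ cos Δλ = (-0.9702)(-0.7460) + (0.2422)(0.6659)(-0.8950) = 0.57951,
so c = arccos(0.57951) = 0.95267 rad.
So the angular separation is 0.9527 rad.

0.9527 rad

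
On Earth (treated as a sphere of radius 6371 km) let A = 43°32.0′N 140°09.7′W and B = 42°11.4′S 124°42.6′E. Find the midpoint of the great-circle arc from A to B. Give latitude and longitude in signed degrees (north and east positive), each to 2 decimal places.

1.00°, 171.59°

Central angle δ = 2.1067 rad. Interpolating on the sphere with fraction f = 0.5:
P = [sin((1−f)δ)·A + sin(fδ)·B] / sin δ = 1.0108·A + 1.0108·B in Cartesian coordinates,
giving P = (-0.9891, 0.1462, 0.0174), i.e. latitude 1.00°, longitude 171.59°.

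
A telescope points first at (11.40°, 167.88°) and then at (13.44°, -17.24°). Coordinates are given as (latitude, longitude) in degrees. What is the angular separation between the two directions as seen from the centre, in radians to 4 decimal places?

2.6991 rad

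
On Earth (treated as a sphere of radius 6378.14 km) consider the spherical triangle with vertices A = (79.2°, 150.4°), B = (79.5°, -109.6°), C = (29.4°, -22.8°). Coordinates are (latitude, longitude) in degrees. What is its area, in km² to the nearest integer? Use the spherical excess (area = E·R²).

5604671 km²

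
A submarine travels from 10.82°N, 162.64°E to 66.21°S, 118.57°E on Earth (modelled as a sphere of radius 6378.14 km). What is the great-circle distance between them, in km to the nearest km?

With latitudes φ₁ = 10.820°, φ₂ = -66.210° and longitude difference Δλ = -44.070°:
cos c = sin φ₁ sin φ₂ + cos φ₁ cos φ₂ cos Δλ = (0.1877)(-0.9150) + (0.9822)(0.4034)(0.7185) = 0.11290,
so c = arccos(0.11290) = 1.45765 rad.
Distance = R·c = 6378.14 × 1.4577 ≈ 9297 km.

9297 km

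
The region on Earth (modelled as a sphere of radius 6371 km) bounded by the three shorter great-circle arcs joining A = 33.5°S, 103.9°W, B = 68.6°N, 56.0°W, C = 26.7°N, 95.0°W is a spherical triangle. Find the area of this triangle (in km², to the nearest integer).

4706020 km²

Side lengths (central angles): a = 0.8343, b = 1.0610, c = 1.8859 rad; semiperimeter s = 1.8906.
By l'Huilier's theorem, tan(E/4) = √[tan(s/2) tan((s−a)/2) tan((s−b)/2) tan((s−c)/2)], giving spherical excess E = 0.1159 rad.
Area = E·R² = 0.1159 × (6371)² ≈ 4706020 km².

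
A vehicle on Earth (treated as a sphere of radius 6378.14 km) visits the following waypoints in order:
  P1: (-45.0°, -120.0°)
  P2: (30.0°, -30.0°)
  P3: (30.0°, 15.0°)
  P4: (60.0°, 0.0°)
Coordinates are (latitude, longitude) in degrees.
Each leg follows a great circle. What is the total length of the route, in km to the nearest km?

20156 km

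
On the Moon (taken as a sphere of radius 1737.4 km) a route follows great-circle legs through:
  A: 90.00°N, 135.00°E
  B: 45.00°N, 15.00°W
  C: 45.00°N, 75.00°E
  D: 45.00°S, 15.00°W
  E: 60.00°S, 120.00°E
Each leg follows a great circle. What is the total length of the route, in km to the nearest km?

8908 km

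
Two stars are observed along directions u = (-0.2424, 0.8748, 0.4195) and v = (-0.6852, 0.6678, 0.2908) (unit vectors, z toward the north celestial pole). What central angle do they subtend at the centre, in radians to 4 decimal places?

u·v = 0.8723; |u| = 1.0000, |v| = 1.0000.
cos θ = (u·v)/(|u||v|) = 0.8723, so θ = 0.5110 rad.

0.5110 rad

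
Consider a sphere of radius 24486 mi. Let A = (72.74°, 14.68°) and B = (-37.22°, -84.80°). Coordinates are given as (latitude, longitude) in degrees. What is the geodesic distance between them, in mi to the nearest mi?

54730 mi

Let φ₁ = 1.2696 rad, φ₂ = -0.6496 rad, and Δλ = -1.7363 rad.
Haversine: a = sin²(Δφ/2) + cos φ₁ cos φ₂ sin²(Δλ/2) = 0.6707 + (0.2967)(0.7963)(0.5824) = 0.80828.
Central angle c = 2·arcsin(√a) = 2.23515 rad.
Distance = R·c = 24486 × 2.2352 ≈ 54730 mi.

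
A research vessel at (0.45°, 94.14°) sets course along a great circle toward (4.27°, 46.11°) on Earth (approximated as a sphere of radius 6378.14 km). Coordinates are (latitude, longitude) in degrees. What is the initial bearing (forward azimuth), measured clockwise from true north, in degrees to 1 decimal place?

Δλ = -48.030° = -0.8383 rad.
y = sin Δλ · cos φ₂ = (-0.7435)(0.9972) = -0.7414
x = cos φ₁ sin φ₂ − sin φ₁ cos φ₂ cos Δλ = (1.0000)(0.0745) − (0.0079)(0.9972)(0.6687) = 0.0692
θ = atan2(y, x) = -84.67°; adding 360° gives 275.3°.

275.3°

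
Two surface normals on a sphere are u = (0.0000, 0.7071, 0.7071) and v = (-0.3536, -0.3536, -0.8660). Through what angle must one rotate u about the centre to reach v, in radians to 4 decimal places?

2.6107 rad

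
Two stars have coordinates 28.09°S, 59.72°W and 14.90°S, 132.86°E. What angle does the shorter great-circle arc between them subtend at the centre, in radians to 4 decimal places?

Let φ₁ = -0.4903 rad, φ₂ = -0.2601 rad, and Δλ = -2.9220 rad.
cos c = sin φ₁ sin φ₂ + cos φ₁ cos φ₂ cos Δλ = (-0.4709)(-0.2571) + (0.8822)(0.9664)(-0.9760) = -0.71101,
so c = arccos(-0.71101) = 2.36172 rad.
So the angular separation is 2.3617 rad.

2.3617 rad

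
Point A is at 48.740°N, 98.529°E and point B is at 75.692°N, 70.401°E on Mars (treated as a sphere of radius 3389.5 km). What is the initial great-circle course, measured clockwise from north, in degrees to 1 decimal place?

Δλ = -28.128° = -0.4909 rad.
y = sin Δλ · cos φ₂ = (-0.4714)(0.2471) = -0.1165
x = cos φ₁ sin φ₂ − sin φ₁ cos φ₂ cos Δλ = (0.6595)(0.9690) − (0.7517)(0.2471)(0.8819) = 0.4752
θ = atan2(y, x) = -13.78°; adding 360° gives 346.2°.

346.2°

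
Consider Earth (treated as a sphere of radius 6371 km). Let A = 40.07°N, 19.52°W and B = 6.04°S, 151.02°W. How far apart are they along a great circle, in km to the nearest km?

13887 km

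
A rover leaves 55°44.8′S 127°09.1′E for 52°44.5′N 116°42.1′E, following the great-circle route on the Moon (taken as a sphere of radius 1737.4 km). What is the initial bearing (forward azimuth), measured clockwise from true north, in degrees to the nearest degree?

353°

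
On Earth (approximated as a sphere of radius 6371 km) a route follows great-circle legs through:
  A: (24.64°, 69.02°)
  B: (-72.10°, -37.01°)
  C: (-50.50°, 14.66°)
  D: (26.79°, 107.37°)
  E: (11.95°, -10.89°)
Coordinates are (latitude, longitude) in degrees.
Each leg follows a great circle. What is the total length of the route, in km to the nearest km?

41158 km

Leg A→B: central angle 2.0645 rad, distance 13152.9 km.
Leg B→C: central angle 0.5442 rad, distance 3467.3 km.
Leg C→D: central angle 1.9548 rad, distance 12454.0 km.
Leg D→E: central angle 1.8967 rad, distance 12083.9 km.
Total: 13152.9 + 3467.3 + 12454.0 + 12083.9 ≈ 41158 km.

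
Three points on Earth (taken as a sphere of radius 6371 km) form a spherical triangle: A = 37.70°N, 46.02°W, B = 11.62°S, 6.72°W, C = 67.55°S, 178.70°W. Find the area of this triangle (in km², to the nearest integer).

64376253 km²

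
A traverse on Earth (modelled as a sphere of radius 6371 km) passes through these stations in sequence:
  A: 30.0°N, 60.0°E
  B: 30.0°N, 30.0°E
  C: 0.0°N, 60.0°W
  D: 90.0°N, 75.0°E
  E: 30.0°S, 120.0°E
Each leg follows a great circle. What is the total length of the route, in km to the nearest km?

Leg A→B: central angle 0.4521 rad, distance 2880.5 km.
Leg B→C: central angle 1.5708 rad, distance 10007.5 km.
Leg C→D: central angle 1.5708 rad, distance 10007.5 km.
Leg D→E: central angle 2.0944 rad, distance 13343.4 km.
Total: 2880.5 + 10007.5 + 10007.5 + 13343.4 ≈ 36239 km.

36239 km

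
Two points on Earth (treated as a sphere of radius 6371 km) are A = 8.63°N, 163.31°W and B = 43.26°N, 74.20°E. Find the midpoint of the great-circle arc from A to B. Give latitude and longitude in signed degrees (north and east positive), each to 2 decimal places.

The central angle between A and B is δ = 1.8587 rad.
With f = 0.5, the slerp weights are sin((1−f)δ)/sin δ = 0.8356 and sin(fδ)/sin δ = 0.8356.
Weighted sum of the unit vectors: (0.8356)·(-0.9470,-0.2839,0.1501) + (0.8356)·(0.1983,0.7007,0.6853) = (-0.6257, 0.3483, 0.6980).
Converting back: φ = atan2(z, √(x²+y²)) = 44.27°, λ = atan2(y, x) = 150.90°.

44.27°, 150.90°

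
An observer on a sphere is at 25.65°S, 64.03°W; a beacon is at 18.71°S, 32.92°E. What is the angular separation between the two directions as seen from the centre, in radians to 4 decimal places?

In radians: φ₁ = -0.4477, φ₂ = -0.3266, Δλ = 96.950° = 1.6921 rad.
Haversine: a = sin²(Δφ/2) + cos φ₁ cos φ₂ sin²(Δλ/2) = 0.0037 + (0.9015)(0.9472)(0.5605) = 0.48223.
Central angle c = 2·arcsin(√a) = 1.53525 rad.
So the angular separation is 1.5352 rad.

1.5352 rad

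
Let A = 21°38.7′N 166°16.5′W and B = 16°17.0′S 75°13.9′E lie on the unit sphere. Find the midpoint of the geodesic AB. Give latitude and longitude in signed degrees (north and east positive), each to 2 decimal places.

5.23°, 132.93°

The central angle between A and B is δ = 2.1283 rad.
With f = 0.5, the slerp weights are sin((1−f)δ)/sin δ = 1.0304 and sin(fδ)/sin δ = 1.0304.
Weighted sum of the unit vectors: (1.0304)·(-0.9029,-0.2205,0.3689) + (1.0304)·(0.2447,0.9282,-0.2804) = (-0.6783, 0.7291, 0.0912).
Converting back: φ = atan2(z, √(x²+y²)) = 5.23°, λ = atan2(y, x) = 132.93°.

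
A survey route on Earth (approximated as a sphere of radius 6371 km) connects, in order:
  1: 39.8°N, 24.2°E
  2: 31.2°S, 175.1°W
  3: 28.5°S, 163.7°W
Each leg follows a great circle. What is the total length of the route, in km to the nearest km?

19169 km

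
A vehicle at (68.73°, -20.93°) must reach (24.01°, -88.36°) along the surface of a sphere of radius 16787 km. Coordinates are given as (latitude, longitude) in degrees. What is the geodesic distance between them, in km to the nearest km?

17456 km

With latitudes φ₁ = 68.730°, φ₂ = 24.010° and longitude difference Δλ = -67.430°:
Haversine: a = sin²(Δφ/2) + cos φ₁ cos φ₂ sin²(Δλ/2) = 0.1447 + (0.3628)(0.9135)(0.3081) = 0.24682.
Central angle c = 2·arcsin(√a) = 1.03983 rad.
Distance = R·c = 16787 × 1.0398 ≈ 17456 km.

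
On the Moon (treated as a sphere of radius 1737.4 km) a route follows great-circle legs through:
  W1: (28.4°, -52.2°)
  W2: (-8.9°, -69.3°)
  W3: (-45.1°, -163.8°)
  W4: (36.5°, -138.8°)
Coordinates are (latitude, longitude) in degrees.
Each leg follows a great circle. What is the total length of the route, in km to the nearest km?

6438 km

Leg W1→W2: central angle 0.7120 rad, distance 1237.0 km.
Leg W2→W3: central angle 1.5159 rad, distance 2633.7 km.
Leg W3→W4: central angle 1.4777 rad, distance 2567.4 km.
Total: 1237.0 + 2633.7 + 2567.4 ≈ 6438 km.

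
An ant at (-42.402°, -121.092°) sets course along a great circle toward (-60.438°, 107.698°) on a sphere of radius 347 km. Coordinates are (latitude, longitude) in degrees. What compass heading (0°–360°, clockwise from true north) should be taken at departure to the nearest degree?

203°

Δλ = -131.210° = -2.2900 rad.
y = sin Δλ · cos φ₂ = (-0.7523)(0.4934) = -0.3712
x = cos φ₁ sin φ₂ − sin φ₁ cos φ₂ cos Δλ = (0.7384)(-0.8698) − (-0.6743)(0.4934)(-0.6588) = -0.8615
θ = atan2(y, x) = -156.69°; adding 360° gives 203°.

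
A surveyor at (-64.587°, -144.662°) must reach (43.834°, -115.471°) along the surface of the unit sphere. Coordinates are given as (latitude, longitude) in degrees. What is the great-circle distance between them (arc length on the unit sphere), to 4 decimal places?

In radians: φ₁ = -1.1273, φ₂ = 0.7650, Δλ = 29.191° = 0.5095 rad.
cos c = sin φ₁ sin φ₂ + cos φ₁ cos φ₂ cos Δλ = (-0.9032)(0.6926) + (0.4291)(0.7213)(0.8730) = -0.35531,
so c = arccos(-0.35531) = 1.93404 rad.
On the unit sphere the arc length equals the central angle: 1.9340.

1.9340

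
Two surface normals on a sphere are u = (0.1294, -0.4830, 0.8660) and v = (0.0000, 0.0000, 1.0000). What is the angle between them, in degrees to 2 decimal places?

30.00°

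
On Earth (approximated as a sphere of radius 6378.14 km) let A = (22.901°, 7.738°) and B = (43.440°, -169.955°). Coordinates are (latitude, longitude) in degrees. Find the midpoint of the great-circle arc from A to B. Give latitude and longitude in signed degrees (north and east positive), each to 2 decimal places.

Central angle δ = 1.9831 rad. Interpolating on the sphere with fraction f = 0.5:
P = [sin((1−f)δ)·A + sin(fδ)·B] / sin δ = 0.9134·A + 0.9134·B in Cartesian coordinates,
giving P = (0.1807, -0.0024, 0.9835), i.e. latitude 79.59°, longitude -0.76°.

79.59°, -0.76°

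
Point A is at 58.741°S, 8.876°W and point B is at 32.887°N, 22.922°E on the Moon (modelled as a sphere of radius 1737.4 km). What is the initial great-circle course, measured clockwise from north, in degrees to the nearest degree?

26°

Δλ = 31.798° = 0.5550 rad.
y = sin Δλ · cos φ₂ = (0.5269)(0.8397) = 0.4425
x = cos φ₁ sin φ₂ − sin φ₁ cos φ₂ cos Δλ = (0.5189)(0.5430) − (-0.8548)(0.8397)(0.8499) = 0.8919
θ = atan2(y, x) = 26.39°, so the bearing is 26°.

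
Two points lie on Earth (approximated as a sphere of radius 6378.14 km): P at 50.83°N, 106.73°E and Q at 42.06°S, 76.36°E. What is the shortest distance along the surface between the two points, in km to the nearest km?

10752 km

In radians: φ₁ = 0.8872, φ₂ = -0.7341, Δλ = -30.370° = -0.5301 rad.
cos c = sin φ₁ sin φ₂ + cos φ₁ cos φ₂ cos Δλ = (0.7753)(-0.6699) + (0.6316)(0.7424)(0.8628) = -0.11477,
so c = arccos(-0.11477) = 1.68582 rad.
Distance = R·c = 6378.14 × 1.6858 ≈ 10752 km.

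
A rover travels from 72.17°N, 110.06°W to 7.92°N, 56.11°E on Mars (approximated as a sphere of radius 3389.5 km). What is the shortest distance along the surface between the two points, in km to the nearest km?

Let φ₁ = 1.2596 rad, φ₂ = 0.1382 rad, and Δλ = 2.9002 rad.
Haversine: a = sin²(Δφ/2) + cos φ₁ cos φ₂ sin²(Δλ/2) = 0.2828 + (0.3062)(0.9905)(0.9855) = 0.58165.
Central angle c = 2·arcsin(√a) = 1.73484 rad.
Distance = R·c = 3389.5 × 1.7348 ≈ 5880 km.

5880 km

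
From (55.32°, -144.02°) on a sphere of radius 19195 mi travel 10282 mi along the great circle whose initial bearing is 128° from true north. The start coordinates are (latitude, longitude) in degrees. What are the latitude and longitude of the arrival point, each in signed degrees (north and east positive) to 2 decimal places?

31.89°, -115.74°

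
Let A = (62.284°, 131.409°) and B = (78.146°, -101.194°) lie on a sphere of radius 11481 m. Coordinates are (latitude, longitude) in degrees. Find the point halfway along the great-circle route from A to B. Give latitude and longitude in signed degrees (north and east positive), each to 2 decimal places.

The central angle between A and B is δ = 0.6294 rad.
With f = 0.5, the slerp weights are sin((1−f)δ)/sin δ = 0.5258 and sin(fδ)/sin δ = 0.5258.
Weighted sum of the unit vectors: (0.5258)·(-0.3076,0.3488,0.8853) + (0.5258)·(-0.0399,-0.2015,0.9787) = (-0.1827, 0.0775, 0.9801).
Converting back: φ = atan2(z, √(x²+y²)) = 78.55°, λ = atan2(y, x) = 157.03°.

78.55°, 157.03°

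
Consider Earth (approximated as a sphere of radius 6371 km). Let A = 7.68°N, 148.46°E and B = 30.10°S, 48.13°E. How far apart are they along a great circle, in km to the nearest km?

11426 km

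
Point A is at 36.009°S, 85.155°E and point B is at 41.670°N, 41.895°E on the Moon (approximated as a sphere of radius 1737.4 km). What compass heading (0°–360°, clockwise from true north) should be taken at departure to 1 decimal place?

With φ₁ = -0.6285, φ₂ = 0.7273, Δλ = -0.7550 rad, the forward-azimuth formula gives
θ = atan2( sin Δλ cos φ₂ , cos φ₁ sin φ₂ − sin φ₁ cos φ₂ cos Δλ ) = atan2(-0.5119, 0.8576) = -30.83°.
Adding 360° brings this into [0°, 360°): 329.2°.

329.2°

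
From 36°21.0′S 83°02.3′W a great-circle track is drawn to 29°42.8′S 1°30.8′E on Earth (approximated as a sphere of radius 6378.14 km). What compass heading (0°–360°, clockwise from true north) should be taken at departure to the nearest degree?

112°

With φ₁ = -0.6344, φ₂ = -0.5186, Δλ = 1.4757 rad, the forward-azimuth formula gives
θ = atan2( sin Δλ cos φ₂ , cos φ₁ sin φ₂ − sin φ₁ cos φ₂ cos Δλ ) = atan2(0.8646, -0.3503) = 112.06°.
So the initial bearing is 112°.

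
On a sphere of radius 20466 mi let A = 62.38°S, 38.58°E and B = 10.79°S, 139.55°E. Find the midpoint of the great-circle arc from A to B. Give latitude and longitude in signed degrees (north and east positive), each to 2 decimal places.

Central angle δ = 1.4915 rad. Interpolating on the sphere with fraction f = 0.5:
P = [sin((1−f)δ)·A + sin(fδ)·B] / sin δ = 0.6807·A + 0.6807·B in Cartesian coordinates,
giving P = (-0.2621, 0.6306, -0.7305), i.e. latitude -46.93°, longitude 112.57°.

-46.93°, 112.57°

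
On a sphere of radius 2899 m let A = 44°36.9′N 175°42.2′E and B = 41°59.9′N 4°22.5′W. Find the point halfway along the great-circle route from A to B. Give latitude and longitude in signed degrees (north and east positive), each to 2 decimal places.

The central angle between A and B is δ = 1.6299 rad.
With f = 0.5, the slerp weights are sin((1−f)δ)/sin δ = 0.7290 and sin(fδ)/sin δ = 0.7290.
Weighted sum of the unit vectors: (0.7290)·(-0.7098,0.0533,0.7023) + (0.7290)·(0.7410,-0.0567,0.6691) = (0.0227, -0.0024, 0.9997).
Converting back: φ = atan2(z, √(x²+y²)) = 88.69°, λ = atan2(y, x) = -6.15°.

88.69°, -6.15°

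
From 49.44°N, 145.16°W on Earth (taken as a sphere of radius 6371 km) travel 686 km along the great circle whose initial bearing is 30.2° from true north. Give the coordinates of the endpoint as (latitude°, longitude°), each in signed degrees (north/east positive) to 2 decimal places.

Angular distance δ = d/R = 686/6371 = 0.10768 rad; initial bearing θ = 0.5271 rad.
sin φ₂ = sin φ₁ cos δ + cos φ₁ sin δ cos θ = (0.7597)(0.9942) + (0.6502)(0.1075)(0.8643) = 0.8157, so φ₂ = 54.66°.
Δλ = atan2(sin θ sin δ cos φ₁, cos δ − sin φ₁ sin φ₂) = atan2(0.0352, 0.3745) = 5.362°.
λ₂ = -145.160° + 5.362° = -139.80°.

54.66°, -139.80°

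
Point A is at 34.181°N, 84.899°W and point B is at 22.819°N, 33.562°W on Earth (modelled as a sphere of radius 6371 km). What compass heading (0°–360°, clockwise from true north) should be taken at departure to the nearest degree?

Δλ = 51.337° = 0.8960 rad.
y = sin Δλ · cos φ₂ = (0.7808)(0.9217) = 0.7197
x = cos φ₁ sin φ₂ − sin φ₁ cos φ₂ cos Δλ = (0.8273)(0.3878) − (0.5618)(0.9217)(0.6247) = -0.0027
θ = atan2(y, x) = 90.21°, so the bearing is 90°.

90°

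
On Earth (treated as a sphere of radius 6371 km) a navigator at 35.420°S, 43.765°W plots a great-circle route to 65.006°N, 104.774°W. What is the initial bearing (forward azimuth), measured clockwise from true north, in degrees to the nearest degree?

Δλ = -61.009° = -1.0648 rad.
y = sin Δλ · cos φ₂ = (-0.8747)(0.4225) = -0.3696
x = cos φ₁ sin φ₂ − sin φ₁ cos φ₂ cos Δλ = (0.8149)(0.9064) − (-0.5796)(0.4225)(0.4847) = 0.8573
θ = atan2(y, x) = -23.32°; adding 360° gives 337°.

337°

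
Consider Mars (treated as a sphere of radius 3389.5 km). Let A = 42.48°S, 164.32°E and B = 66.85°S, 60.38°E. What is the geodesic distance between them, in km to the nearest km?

In radians: φ₁ = -0.7414, φ₂ = -1.1668, Δλ = -103.940° = -1.8141 rad.
Haversine: a = sin²(Δφ/2) + cos φ₁ cos φ₂ sin²(Δλ/2) = 0.0446 + (0.7375)(0.3931)(0.6205) = 0.22445.
Central angle c = 2·arcsin(√a) = 0.98711 rad.
Distance = R·c = 3389.5 × 0.9871 ≈ 3346 km.

3346 km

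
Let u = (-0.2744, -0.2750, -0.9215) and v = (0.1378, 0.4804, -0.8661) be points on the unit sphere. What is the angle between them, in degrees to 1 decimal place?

51.1°

u·v = 0.6282; |u| = 1.0000, |v| = 1.0000.
cos θ = (u·v)/(|u||v|) = 0.6282, so θ = 51.1°.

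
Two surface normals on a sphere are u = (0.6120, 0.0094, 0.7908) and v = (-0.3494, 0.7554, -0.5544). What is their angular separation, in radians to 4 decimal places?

2.2720 rad

u·v = -0.6452; |u| = 1.0000, |v| = 1.0000.
cos θ = (u·v)/(|u||v|) = -0.6451, so θ = 2.2720 rad.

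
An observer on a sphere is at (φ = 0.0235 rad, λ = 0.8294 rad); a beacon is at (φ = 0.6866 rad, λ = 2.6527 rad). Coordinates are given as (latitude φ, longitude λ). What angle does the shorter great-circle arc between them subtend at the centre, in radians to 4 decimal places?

1.7500 rad

In radians: φ₁ = 0.0235, φ₂ = 0.6866, Δλ = 104.467° = 1.8233 rad.
Haversine: a = sin²(Δφ/2) + cos φ₁ cos φ₂ sin²(Δλ/2) = 0.1060 + (0.9997)(0.7734)(0.6249) = 0.58914.
Central angle c = 2·arcsin(√a) = 1.75002 rad.
So the angular separation is 1.7500 rad.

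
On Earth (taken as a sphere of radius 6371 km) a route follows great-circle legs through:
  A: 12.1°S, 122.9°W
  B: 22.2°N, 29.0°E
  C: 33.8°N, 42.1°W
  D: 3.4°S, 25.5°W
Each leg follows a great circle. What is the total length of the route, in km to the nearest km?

Leg A→B: central angle 2.6420 rad, distance 16832.4 km.
Leg B→C: central angle 1.0935 rad, distance 6966.5 km.
Leg C→D: central angle 0.7045 rad, distance 4488.2 km.
Total: 16832.4 + 6966.5 + 4488.2 ≈ 28287 km.

28287 km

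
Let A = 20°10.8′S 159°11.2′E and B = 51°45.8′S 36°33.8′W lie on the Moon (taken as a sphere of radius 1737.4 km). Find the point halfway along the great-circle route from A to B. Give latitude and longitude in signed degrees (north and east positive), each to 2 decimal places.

Central angle δ = 1.8631 rad. Interpolating on the sphere with fraction f = 0.5:
P = [sin((1−f)δ)·A + sin(fδ)·B] / sin δ = 0.8381·A + 0.8381·B in Cartesian coordinates,
giving P = (-0.3187, -0.0295, -0.9474), i.e. latitude -71.33°, longitude -174.71°.

-71.33°, -174.71°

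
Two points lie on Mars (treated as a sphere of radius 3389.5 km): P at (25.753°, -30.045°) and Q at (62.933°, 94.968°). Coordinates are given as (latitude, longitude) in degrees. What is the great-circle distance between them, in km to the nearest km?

4808 km

Let φ₁ = 0.4495 rad, φ₂ = 1.0984 rad, and Δλ = 2.1819 rad.
cos c = sin φ₁ sin φ₂ + cos φ₁ cos φ₂ cos Δλ = (0.4345)(0.8905) + (0.9007)(0.4550)(-0.5738) = 0.15176,
so c = arccos(0.15176) = 1.41845 rad.
Distance = R·c = 3389.5 × 1.4185 ≈ 4808 km.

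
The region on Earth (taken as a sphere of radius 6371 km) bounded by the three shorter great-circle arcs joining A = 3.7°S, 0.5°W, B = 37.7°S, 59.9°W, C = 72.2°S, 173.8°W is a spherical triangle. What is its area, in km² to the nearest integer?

29464281 km²

Side lengths (central angles): a = 1.0653, b = 1.8147, c = 1.1136 rad; semiperimeter s = 1.9968.
By l'Huilier's theorem, tan(E/4) = √[tan(s/2) tan((s−a)/2) tan((s−b)/2) tan((s−c)/2)], giving spherical excess E = 0.7259 rad.
Area = E·R² = 0.7259 × (6371)² ≈ 29464281 km².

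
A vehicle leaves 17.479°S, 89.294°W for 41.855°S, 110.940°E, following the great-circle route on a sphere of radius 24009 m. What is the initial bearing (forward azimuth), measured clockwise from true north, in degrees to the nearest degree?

With φ₁ = -0.3051, φ₂ = -0.7305, Δλ = -2.7884 rad, the forward-azimuth formula gives
θ = atan2( sin Δλ cos φ₂ , cos φ₁ sin φ₂ − sin φ₁ cos φ₂ cos Δλ ) = atan2(-0.2576, -0.8463) = -163.07°.
Adding 360° brings this into [0°, 360°): 197°.

197°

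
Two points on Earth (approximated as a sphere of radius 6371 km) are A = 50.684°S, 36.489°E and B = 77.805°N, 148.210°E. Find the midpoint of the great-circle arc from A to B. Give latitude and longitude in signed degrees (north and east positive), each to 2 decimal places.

19.08°, 55.95°

Central angle δ = 2.5077 rad. Interpolating on the sphere with fraction f = 0.5:
P = [sin((1−f)δ)·A + sin(fδ)·B] / sin δ = 1.6043·A + 1.6043·B in Cartesian coordinates,
giving P = (0.5292, 0.7830, 0.3269), i.e. latitude 19.08°, longitude 55.95°.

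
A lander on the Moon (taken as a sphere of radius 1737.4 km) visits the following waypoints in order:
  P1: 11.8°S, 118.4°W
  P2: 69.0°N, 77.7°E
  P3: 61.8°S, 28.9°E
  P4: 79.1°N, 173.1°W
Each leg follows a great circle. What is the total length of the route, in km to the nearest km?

12696 km

Leg P1→P2: central angle 2.1270 rad, distance 3695.4 km.
Leg P2→P3: central angle 2.3620 rad, distance 4103.8 km.
Leg P3→P4: central angle 2.8185 rad, distance 4896.8 km.
Total: 3695.4 + 4103.8 + 4896.8 ≈ 12696 km.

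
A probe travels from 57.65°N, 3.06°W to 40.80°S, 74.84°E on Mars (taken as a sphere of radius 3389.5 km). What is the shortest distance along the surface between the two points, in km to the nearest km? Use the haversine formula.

Let φ₁ = 1.0062 rad, φ₂ = -0.7121 rad, and Δλ = 1.3596 rad.
Haversine: a = sin²(Δφ/2) + cos φ₁ cos φ₂ sin²(Δλ/2) = 0.5735 + (0.5351)(0.7570)(0.3952) = 0.73355.
Central angle c = 2·arcsin(√a) = 2.05680 rad.
Distance = R·c = 3389.5 × 2.0568 ≈ 6972 km.

6972 km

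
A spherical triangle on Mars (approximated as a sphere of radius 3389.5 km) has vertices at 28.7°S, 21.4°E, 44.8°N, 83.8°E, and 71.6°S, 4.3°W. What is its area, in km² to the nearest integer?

Side lengths (central angles): a = 2.2932, b = 0.7882, c = 1.6208 rad; semiperimeter s = 2.3511.
By l'Huilier's theorem, tan(E/4) = √[tan(s/2) tan((s−a)/2) tan((s−b)/2) tan((s−c)/2)], giving spherical excess E = 0.6434 rad.
Area = E·R² = 0.6434 × (3389.5)² ≈ 7392074 km².

7392074 km²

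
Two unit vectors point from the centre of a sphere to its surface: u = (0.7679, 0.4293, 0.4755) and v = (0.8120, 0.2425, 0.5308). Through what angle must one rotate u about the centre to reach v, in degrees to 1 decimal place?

11.5°

u·v = 0.9800; |u| = 1.0000, |v| = 0.9999.
cos θ = (u·v)/(|u||v|) = 0.9801, so θ = 11.5°.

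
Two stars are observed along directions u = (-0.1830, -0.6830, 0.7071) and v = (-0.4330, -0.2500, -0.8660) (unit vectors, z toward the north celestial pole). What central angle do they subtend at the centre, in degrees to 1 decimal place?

u·v = -0.3624; |u| = 1.0000, |v| = 1.0000.
cos θ = (u·v)/(|u||v|) = -0.3624, so θ = 111.2°.

111.2°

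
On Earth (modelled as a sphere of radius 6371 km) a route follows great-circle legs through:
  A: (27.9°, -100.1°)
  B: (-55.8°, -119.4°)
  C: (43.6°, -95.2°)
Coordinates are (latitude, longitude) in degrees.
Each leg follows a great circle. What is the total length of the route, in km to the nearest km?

Leg A→B: central angle 1.4889 rad, distance 9485.7 km.
Leg B→C: central angle 1.7712 rad, distance 11284.5 km.
Total: 9485.7 + 11284.5 ≈ 20770 km.

20770 km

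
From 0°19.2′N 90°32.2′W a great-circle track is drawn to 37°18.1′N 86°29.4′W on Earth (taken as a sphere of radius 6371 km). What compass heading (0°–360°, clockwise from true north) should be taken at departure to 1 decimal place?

With φ₁ = 0.0056, φ₂ = 0.6510, Δλ = 0.0706 rad, the forward-azimuth formula gives
θ = atan2( sin Δλ cos φ₂ , cos φ₁ sin φ₂ − sin φ₁ cos φ₂ cos Δλ ) = atan2(0.0561, 0.6016) = 5.33°.
So the initial bearing is 5.3°.

5.3°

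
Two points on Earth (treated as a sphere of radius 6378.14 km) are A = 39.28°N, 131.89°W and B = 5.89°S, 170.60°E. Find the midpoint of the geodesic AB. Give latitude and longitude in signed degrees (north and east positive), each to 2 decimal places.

Central angle δ = 1.2147 rad. Interpolating on the sphere with fraction f = 0.5:
P = [sin((1−f)δ)·A + sin(fδ)·B] / sin δ = 0.6089·A + 0.6089·B in Cartesian coordinates,
giving P = (-0.9122, -0.2519, 0.3230), i.e. latitude 18.85°, longitude -164.56°.

18.85°, -164.56°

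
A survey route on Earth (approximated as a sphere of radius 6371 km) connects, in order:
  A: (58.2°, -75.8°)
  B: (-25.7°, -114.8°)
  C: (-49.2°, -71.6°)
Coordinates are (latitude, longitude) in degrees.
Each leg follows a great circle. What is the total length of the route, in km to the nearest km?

14537 km

Leg A→B: central angle 1.5703 rad, distance 10004.7 km.
Leg B→C: central angle 0.7113 rad, distance 4532.0 km.
Total: 10004.7 + 4532.0 ≈ 14537 km.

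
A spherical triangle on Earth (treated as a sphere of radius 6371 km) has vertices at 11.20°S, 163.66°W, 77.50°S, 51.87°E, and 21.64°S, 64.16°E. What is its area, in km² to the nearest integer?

44032226 km²

Side lengths (central angles): a = 0.9805, b = 2.1420, c = 1.5540 rad; semiperimeter s = 2.3382.
By l'Huilier's theorem, tan(E/4) = √[tan(s/2) tan((s−a)/2) tan((s−b)/2) tan((s−c)/2)], giving spherical excess E = 1.0848 rad.
Area = E·R² = 1.0848 × (6371)² ≈ 44032226 km².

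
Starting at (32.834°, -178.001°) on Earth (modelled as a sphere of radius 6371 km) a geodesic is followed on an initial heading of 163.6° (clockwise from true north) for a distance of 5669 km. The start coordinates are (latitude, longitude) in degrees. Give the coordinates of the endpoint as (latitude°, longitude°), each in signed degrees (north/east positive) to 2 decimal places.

Angular distance δ = d/R = 5669/6371 = 0.88981 rad; initial bearing θ = 2.8554 rad.
sin φ₂ = sin φ₁ cos δ + cos φ₁ sin δ cos θ = (0.5422)(0.6296) + (0.8402)(0.7770)(-0.9593) = -0.2849, so φ₂ = -16.55°.
Δλ = atan2(sin θ sin δ cos φ₁, cos δ − sin φ₁ sin φ₂) = atan2(0.1843, 0.7840) = 13.229°.
λ₂ = -178.001° + 13.229° = -164.77°.

-16.55°, -164.77°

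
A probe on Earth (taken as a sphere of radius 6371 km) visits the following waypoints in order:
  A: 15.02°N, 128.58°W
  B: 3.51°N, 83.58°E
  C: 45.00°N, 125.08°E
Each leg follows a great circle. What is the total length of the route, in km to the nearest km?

22047 km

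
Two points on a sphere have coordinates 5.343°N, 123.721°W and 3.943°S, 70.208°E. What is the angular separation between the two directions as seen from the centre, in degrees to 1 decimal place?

166.0°

Let φ₁ = 0.0933 rad, φ₂ = -0.0688 rad, and Δλ = -2.8985 rad.
cos c = sin φ₁ sin φ₂ + cos φ₁ cos φ₂ cos Δλ = (0.0931)(-0.0688) + (0.9957)(0.9976)(-0.9706) = -0.97049,
so c = arccos(-0.97049) = 2.89806 rad.
So the angular separation is 166.0°.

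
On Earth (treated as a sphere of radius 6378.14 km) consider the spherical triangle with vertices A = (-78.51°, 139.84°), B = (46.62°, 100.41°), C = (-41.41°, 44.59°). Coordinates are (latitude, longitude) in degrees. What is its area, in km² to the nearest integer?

Side lengths (central angles): a = 1.7633, b = 0.8834, c = 2.2225 rad; semiperimeter s = 2.4346.
By l'Huilier's theorem, tan(E/4) = √[tan(s/2) tan((s−a)/2) tan((s−b)/2) tan((s−c)/2)], giving spherical excess E = 1.2176 rad.
Area = E·R² = 1.2176 × (6378.14)² ≈ 49532597 km².

49532597 km²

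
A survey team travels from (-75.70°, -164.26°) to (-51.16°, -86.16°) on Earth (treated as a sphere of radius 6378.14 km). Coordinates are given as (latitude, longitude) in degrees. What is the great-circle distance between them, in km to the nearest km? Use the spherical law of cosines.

4244 km

With latitudes φ₁ = -75.700°, φ₂ = -51.160° and longitude difference Δλ = 78.100°:
cos c = sin φ₁ sin φ₂ + cos φ₁ cos φ₂ cos Δλ = (-0.9690)(-0.7789) + (0.2470)(0.6271)(0.2062) = 0.78671,
so c = arccos(0.78671) = 0.66534 rad.
Distance = R·c = 6378.14 × 0.6653 ≈ 4244 km.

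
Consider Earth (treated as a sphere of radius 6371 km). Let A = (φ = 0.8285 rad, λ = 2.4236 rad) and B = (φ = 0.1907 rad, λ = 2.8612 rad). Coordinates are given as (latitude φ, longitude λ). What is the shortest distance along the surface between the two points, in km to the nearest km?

4692 km

With latitudes φ₁ = 47.470°, φ₂ = 10.926° and longitude difference Δλ = 25.073°:
cos c = sin φ₁ sin φ₂ + cos φ₁ cos φ₂ cos Δλ = (0.7369)(0.1895) + (0.6760)(0.9819)(0.9058) = 0.74087,
so c = arccos(0.74087) = 0.73644 rad.
Distance = R·c = 6371 × 0.7364 ≈ 4692 km.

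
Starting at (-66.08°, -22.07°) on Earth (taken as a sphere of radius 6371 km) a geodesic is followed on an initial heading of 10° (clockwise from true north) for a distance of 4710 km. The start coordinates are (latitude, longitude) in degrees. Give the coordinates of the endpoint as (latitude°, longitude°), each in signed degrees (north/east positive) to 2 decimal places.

-23.98°, -14.71°

Angular distance δ = d/R = 4710/6371 = 0.73929 rad; initial bearing θ = 0.1745 rad.
sin φ₂ = sin φ₁ cos δ + cos φ₁ sin δ cos θ = (-0.9141)(0.7389) + (0.4055)(0.6738)(0.9848) = -0.4064, so φ₂ = -23.98°.
Δλ = atan2(sin θ sin δ cos φ₁, cos δ − sin φ₁ sin φ₂) = atan2(0.0474, 0.3674) = 7.357°.
λ₂ = -22.070° + 7.357° = -14.71°.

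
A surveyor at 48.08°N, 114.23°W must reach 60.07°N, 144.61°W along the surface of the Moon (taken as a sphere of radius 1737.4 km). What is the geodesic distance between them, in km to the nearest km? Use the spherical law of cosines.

642 km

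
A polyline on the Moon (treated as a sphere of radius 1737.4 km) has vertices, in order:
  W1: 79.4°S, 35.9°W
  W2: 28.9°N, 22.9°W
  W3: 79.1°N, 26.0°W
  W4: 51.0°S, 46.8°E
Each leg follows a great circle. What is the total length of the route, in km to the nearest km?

Leg W1→W2: central angle 1.8945 rad, distance 3291.6 km.
Leg W2→W3: central angle 0.8765 rad, distance 1522.8 km.
Leg W3→W4: central angle 2.3861 rad, distance 4145.6 km.
Total: 3291.6 + 1522.8 + 4145.6 ≈ 8960 km.

8960 km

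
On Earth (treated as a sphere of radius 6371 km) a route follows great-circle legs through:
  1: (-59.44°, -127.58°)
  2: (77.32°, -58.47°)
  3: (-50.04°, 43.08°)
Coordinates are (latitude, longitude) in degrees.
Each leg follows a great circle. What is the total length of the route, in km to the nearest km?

Leg 1→2: central angle 2.4986 rad, distance 15918.5 km.
Leg 2→3: central angle 2.4591 rad, distance 15667.2 km.
Total: 15918.5 + 15667.2 ≈ 31586 km.

31586 km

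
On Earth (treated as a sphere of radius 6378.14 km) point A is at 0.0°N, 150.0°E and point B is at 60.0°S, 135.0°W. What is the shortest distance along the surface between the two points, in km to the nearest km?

9191 km

In radians: φ₁ = 0.0000, φ₂ = -1.0472, Δλ = 75.000° = 1.3090 rad.
cos c = sin φ₁ sin φ₂ + cos φ₁ cos φ₂ cos Δλ = (0.0000)(-0.8660) + (1.0000)(0.5000)(0.2588) = 0.12941,
so c = arccos(0.12941) = 1.44102 rad.
Distance = R·c = 6378.14 × 1.4410 ≈ 9191 km.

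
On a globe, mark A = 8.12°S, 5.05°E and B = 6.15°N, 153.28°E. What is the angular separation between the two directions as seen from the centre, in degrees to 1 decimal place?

148.4°

In radians: φ₁ = -0.1417, φ₂ = 0.1073, Δλ = 148.230° = 2.5871 rad.
cos c = sin φ₁ sin φ₂ + cos φ₁ cos φ₂ cos Δλ = (-0.1412)(0.1071) + (0.9900)(0.9942)(-0.8502) = -0.85193,
so c = arccos(-0.85193) = 2.59046 rad.
So the angular separation is 148.4°.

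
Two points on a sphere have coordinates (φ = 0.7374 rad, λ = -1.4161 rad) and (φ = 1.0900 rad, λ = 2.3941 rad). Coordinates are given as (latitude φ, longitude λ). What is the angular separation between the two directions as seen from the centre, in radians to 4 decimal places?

In radians: φ₁ = 0.7374, φ₂ = 1.0900, Δλ = -141.692° = -2.4730 rad.
Haversine: a = sin²(Δφ/2) + cos φ₁ cos φ₂ sin²(Δλ/2) = 0.0308 + (0.7402)(0.4625)(0.8923) = 0.33625.
Central angle c = 2·arcsin(√a) = 1.23713 rad.
So the angular separation is 1.2371 rad.

1.2371 rad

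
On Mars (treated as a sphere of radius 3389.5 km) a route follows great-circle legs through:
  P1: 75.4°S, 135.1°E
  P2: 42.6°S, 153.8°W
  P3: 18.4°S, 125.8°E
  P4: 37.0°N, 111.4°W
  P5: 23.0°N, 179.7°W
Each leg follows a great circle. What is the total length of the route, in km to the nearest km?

17837 km

Leg P1→P2: central angle 0.7740 rad, distance 2623.5 km.
Leg P2→P3: central angle 1.2343 rad, distance 4183.8 km.
Leg P3→P4: central angle 2.2149 rad, distance 7507.4 km.
Leg P4→P5: central angle 1.0391 rad, distance 3522.1 km.
Total: 2623.5 + 4183.8 + 7507.4 + 3522.1 ≈ 17837 km.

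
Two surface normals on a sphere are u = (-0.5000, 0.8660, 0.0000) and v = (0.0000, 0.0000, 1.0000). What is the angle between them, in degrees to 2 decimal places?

u·v = 0.0000; |u| = 1.0000, |v| = 1.0000.
cos θ = (u·v)/(|u||v|) = 0.0000, so θ = 90.00°.

90.00°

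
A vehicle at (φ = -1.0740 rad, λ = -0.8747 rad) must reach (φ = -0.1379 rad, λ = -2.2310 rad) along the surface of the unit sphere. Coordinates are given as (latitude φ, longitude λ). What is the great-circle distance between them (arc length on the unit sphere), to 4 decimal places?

With latitudes φ₁ = -61.536°, φ₂ = -7.901° and longitude difference Δλ = -77.710°:
Haversine: a = sin²(Δφ/2) + cos φ₁ cos φ₂ sin²(Δλ/2) = 0.2035 + (0.4766)(0.9905)(0.3936) = 0.38933.
Central angle c = 2·arcsin(√a) = 1.34762 rad.
On the unit sphere the arc length equals the central angle: 1.3476.

1.3476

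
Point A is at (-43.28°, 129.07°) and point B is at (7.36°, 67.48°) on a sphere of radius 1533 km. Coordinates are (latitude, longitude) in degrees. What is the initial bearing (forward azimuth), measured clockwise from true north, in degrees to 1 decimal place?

With φ₁ = -0.7554, φ₂ = 0.1285, Δλ = -1.0749 rad, the forward-azimuth formula gives
θ = atan2( sin Δλ cos φ₂ , cos φ₁ sin φ₂ − sin φ₁ cos φ₂ cos Δλ ) = atan2(-0.8723, 0.4167) = -64.46°.
Adding 360° brings this into [0°, 360°): 295.5°.

295.5°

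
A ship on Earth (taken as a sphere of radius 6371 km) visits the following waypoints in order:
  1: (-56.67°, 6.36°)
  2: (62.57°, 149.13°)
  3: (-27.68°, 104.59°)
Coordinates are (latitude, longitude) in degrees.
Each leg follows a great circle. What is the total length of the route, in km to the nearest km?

28640 km

Leg 1→2: central angle 2.8027 rad, distance 17856.0 km.
Leg 2→3: central angle 1.6926 rad, distance 10783.8 km.
Total: 17856.0 + 10783.8 ≈ 28640 km.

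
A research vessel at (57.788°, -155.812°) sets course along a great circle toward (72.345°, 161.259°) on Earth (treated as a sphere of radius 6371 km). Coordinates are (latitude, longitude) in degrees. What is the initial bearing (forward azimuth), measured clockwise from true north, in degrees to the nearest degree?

327°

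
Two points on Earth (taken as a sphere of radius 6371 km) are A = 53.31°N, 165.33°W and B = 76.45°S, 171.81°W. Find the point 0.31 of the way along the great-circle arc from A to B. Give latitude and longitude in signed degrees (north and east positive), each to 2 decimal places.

The central angle between A and B is δ = 2.2659 rad.
With f = 0.31, the slerp weights are sin((1−f)δ)/sin δ = 1.3021 and sin(fδ)/sin δ = 0.8413.
Weighted sum of the unit vectors: (1.3021)·(-0.5780,-0.1513,0.8019) + (0.8413)·(-0.2319,-0.0334,-0.9722) = (-0.9477, -0.2251, 0.2263).
Converting back: φ = atan2(z, √(x²+y²)) = 13.08°, λ = atan2(y, x) = -166.64°.

13.08°, -166.64°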